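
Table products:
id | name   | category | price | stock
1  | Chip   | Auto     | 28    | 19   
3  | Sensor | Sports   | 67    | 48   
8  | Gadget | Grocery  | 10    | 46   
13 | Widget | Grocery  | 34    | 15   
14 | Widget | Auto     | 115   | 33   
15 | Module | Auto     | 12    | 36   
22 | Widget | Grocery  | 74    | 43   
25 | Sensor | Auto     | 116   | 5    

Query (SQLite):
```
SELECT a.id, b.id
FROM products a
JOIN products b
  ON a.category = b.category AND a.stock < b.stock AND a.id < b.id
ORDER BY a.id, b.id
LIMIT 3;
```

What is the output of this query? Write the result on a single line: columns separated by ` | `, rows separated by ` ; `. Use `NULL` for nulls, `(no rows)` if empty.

1 | 14 ; 1 | 15 ; 13 | 22

Pairs (a,b) with same category, a.stock < b.stock, a.id < b.id.
category groups: Auto:{1,14,15,25} Grocery:{8,13,22} Sports:{3}
Ordered by (a.id, b.id); first 3.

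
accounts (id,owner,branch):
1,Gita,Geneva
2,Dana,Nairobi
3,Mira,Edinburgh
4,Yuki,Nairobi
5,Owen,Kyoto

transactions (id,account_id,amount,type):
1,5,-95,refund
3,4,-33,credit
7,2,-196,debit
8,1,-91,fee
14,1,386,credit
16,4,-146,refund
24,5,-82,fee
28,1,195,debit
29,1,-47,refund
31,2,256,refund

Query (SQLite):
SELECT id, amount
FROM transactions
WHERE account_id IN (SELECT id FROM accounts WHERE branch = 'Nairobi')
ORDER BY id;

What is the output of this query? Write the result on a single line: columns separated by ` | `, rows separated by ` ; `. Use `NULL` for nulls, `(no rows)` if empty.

3 | -33 ; 7 | -196 ; 16 | -146 ; 31 | 256

Inner query: accounts.id where branch = 'Nairobi'.
Outer: keep transactions rows whose account_id is in that set.
Inner query → {2, 4}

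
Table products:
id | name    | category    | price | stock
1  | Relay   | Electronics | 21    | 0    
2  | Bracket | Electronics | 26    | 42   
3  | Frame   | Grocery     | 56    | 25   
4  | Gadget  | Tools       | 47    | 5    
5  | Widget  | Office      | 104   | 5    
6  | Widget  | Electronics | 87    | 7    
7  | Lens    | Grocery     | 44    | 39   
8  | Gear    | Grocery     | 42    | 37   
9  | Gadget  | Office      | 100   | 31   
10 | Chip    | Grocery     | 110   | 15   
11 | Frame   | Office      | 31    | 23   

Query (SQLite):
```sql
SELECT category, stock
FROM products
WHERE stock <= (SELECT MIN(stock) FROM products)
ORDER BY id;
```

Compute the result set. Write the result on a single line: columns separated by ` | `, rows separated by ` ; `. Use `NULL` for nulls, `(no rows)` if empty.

Electronics | 0

Scalar subquery: MIN(stock) over all products rows = 0.
Keep rows where stock <= that value.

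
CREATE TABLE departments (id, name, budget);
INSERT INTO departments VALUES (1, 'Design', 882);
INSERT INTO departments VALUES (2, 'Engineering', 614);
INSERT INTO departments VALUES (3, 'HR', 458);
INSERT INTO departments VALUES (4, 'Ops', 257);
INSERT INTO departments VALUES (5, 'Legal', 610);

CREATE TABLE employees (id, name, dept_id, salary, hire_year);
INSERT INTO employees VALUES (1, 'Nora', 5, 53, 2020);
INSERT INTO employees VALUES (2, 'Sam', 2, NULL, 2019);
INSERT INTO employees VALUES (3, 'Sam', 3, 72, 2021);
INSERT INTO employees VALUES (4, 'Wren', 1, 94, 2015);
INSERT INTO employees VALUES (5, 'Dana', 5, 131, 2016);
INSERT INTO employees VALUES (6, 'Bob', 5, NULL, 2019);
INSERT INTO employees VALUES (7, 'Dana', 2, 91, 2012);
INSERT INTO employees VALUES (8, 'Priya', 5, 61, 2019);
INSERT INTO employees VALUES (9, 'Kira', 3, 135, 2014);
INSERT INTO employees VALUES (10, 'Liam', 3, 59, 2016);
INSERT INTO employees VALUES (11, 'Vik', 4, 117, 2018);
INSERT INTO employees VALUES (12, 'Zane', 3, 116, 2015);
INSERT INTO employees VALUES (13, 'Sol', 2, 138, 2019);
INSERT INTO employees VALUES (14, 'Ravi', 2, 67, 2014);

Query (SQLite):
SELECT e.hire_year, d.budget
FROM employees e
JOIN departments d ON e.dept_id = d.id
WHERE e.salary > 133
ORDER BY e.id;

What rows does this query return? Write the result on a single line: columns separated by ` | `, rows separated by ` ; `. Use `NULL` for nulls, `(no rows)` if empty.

2014 | 458 ; 2019 | 614

Each employees row matches the departments row where dept_id = departments.id.
Then keep rows with e.salary > 133.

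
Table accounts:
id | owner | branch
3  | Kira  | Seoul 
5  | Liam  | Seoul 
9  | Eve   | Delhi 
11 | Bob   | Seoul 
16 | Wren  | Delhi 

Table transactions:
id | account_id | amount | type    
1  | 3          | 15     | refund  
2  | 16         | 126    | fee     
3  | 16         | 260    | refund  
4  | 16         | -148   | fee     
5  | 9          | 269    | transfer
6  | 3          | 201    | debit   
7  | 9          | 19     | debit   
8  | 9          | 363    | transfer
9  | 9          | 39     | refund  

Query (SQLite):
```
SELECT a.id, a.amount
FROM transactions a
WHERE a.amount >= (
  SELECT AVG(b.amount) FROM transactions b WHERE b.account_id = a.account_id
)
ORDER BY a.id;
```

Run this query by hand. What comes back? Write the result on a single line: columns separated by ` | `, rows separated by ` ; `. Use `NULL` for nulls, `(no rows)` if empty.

For each transactions row a, compute AVG(amount) over rows sharing a.account_id.
Keep row a if a.amount >= that per-group AVG.
  account_id=3: AVG(amount) = 108.0
  account_id=9: AVG(amount) = 172.5
  account_id=16: AVG(amount) = 79.333333

2 | 126 ; 3 | 260 ; 5 | 269 ; 6 | 201 ; 8 | 363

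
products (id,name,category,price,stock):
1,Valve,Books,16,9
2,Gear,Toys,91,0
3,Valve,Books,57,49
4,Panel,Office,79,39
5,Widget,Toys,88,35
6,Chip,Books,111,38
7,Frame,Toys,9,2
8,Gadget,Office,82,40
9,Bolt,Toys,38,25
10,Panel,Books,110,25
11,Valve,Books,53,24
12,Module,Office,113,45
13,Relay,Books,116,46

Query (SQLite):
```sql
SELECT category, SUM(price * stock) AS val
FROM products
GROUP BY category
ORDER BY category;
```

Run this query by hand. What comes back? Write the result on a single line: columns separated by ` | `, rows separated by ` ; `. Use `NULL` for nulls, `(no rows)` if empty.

For each row compute price * stock.
Group by category; take SUM of the expression per group.
  Books: ids {1, 3, 6, 10, 11, 13} → SUM(price * stock)=16513
  Office: ids {4, 8, 12} → SUM(price * stock)=11446
  Toys: ids {2, 5, 7, 9} → SUM(price * stock)=4048

Books | 16513 ; Office | 11446 ; Toys | 4048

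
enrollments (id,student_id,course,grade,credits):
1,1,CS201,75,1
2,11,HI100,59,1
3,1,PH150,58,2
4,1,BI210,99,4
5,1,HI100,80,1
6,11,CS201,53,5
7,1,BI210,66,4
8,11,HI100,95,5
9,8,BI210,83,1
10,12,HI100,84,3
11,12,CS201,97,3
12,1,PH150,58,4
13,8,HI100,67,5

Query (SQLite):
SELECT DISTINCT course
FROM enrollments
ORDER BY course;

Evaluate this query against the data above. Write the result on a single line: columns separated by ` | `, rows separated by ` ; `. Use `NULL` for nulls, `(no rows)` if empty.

Collect distinct course values from enrollments.

BI210 ; CS201 ; HI100 ; PH150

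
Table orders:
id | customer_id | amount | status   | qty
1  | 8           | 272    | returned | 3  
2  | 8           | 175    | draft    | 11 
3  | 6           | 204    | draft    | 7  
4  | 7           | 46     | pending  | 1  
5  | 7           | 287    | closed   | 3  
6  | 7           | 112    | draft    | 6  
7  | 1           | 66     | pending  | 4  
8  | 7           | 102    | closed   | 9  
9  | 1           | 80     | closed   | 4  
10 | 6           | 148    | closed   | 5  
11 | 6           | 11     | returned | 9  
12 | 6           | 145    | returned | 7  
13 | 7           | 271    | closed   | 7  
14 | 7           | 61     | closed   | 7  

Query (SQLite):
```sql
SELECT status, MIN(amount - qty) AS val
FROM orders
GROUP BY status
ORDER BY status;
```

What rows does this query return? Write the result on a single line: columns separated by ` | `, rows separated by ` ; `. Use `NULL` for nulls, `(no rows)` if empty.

closed | 54 ; draft | 106 ; pending | 45 ; returned | 2

For each row compute amount - qty.
Group by status; take MIN of the expression per group.
  closed: ids {5, 8, 9, 10, 13, 14} → MIN(amount - qty)=54
  draft: ids {2, 3, 6} → MIN(amount - qty)=106
  pending: ids {4, 7} → MIN(amount - qty)=45
  returned: ids {1, 11, 12} → MIN(amount - qty)=2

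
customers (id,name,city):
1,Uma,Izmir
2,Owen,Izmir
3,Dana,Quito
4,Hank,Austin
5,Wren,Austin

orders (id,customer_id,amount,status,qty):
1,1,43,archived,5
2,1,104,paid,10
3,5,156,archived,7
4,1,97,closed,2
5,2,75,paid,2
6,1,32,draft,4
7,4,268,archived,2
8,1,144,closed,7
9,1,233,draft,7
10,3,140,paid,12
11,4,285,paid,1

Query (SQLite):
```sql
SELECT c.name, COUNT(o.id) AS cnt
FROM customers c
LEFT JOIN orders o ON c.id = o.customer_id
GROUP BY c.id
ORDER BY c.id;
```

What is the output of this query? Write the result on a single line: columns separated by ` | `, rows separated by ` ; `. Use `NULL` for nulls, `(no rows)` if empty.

LEFT JOIN keeps every customers row; unmatched ones get NULL for orders columns.
Group by customers.id and compute COUNT(o.id). COUNT(col) of an all-NULL group is 0.
  1: ids {1, 2, 4, 6, 8, 9} → COUNT(o.id)=6
  2: ids {5} → COUNT(o.id)=1
  3: ids {10} → COUNT(o.id)=1
  4: ids {7, 11} → COUNT(o.id)=2
  5: ids {3} → COUNT(o.id)=1

Uma | 6 ; Owen | 1 ; Dana | 1 ; Hank | 2 ; Wren | 1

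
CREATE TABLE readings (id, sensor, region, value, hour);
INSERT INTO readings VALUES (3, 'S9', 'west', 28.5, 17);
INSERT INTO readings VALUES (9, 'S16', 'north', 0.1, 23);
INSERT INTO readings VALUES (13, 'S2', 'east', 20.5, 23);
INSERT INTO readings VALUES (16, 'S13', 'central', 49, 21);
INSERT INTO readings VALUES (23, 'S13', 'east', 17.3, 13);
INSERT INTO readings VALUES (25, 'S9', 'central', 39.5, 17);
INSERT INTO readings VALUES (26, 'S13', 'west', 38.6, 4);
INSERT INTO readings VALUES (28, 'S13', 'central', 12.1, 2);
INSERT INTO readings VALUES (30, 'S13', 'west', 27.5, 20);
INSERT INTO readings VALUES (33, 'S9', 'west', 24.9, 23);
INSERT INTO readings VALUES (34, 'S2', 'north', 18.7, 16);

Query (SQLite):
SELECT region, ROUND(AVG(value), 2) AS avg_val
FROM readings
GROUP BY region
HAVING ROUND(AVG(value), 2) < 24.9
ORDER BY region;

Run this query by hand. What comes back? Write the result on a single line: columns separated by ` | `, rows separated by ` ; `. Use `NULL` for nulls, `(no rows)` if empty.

Partition readings by region; compute ROUND(AVG(value), 2) within each group.
HAVING: keep groups where ROUND(AVG(value), 2) < 24.9.
  central: ids {16, 25, 28} → ROUND(AVG(value), 2)=33.53
  east: ids {13, 23} → ROUND(AVG(value), 2)=18.9
  north: ids {9, 34} → ROUND(AVG(value), 2)=9.4
  west: ids {3, 26, 30, 33} → ROUND(AVG(value), 2)=29.88

east | 18.9 ; north | 9.4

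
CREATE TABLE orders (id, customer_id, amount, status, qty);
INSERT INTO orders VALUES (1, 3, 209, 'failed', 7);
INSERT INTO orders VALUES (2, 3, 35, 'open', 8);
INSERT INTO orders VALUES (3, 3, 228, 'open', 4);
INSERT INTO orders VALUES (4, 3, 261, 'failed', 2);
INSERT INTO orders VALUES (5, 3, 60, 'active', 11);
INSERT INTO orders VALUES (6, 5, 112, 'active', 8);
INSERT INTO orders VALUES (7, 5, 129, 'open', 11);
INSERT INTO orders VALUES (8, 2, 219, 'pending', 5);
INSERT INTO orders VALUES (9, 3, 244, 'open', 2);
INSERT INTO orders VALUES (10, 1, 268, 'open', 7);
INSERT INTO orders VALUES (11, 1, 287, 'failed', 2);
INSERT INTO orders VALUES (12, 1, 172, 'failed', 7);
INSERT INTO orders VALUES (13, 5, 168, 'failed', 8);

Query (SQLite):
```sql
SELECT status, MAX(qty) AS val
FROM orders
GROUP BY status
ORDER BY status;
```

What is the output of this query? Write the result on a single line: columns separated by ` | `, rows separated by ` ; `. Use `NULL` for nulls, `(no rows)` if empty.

active | 11 ; failed | 8 ; open | 11 ; pending | 5

Partition orders by status; compute MAX(qty) within each group.
  active: ids {5, 6} → MAX(qty)=11
  failed: ids {1, 4, 11, 12, 13} → MAX(qty)=8
  open: ids {2, 3, 7, 9, 10} → MAX(qty)=11
  pending: ids {8} → MAX(qty)=5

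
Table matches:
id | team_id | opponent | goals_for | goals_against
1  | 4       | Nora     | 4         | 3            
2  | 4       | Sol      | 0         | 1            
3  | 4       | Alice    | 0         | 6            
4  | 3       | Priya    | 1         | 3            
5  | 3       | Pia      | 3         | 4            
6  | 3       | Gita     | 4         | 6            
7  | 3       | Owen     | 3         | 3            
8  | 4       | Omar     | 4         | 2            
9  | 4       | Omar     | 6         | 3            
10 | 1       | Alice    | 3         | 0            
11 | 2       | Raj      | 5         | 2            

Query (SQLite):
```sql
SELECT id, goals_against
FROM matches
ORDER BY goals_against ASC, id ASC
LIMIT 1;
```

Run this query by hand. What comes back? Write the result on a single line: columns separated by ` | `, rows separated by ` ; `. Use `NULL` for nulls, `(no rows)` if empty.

Sort by goals_against asc, tiebreak id asc: (0, id=10), (1, id=2), (2, id=8), (2, id=11) …. Take first 1.

10 | 0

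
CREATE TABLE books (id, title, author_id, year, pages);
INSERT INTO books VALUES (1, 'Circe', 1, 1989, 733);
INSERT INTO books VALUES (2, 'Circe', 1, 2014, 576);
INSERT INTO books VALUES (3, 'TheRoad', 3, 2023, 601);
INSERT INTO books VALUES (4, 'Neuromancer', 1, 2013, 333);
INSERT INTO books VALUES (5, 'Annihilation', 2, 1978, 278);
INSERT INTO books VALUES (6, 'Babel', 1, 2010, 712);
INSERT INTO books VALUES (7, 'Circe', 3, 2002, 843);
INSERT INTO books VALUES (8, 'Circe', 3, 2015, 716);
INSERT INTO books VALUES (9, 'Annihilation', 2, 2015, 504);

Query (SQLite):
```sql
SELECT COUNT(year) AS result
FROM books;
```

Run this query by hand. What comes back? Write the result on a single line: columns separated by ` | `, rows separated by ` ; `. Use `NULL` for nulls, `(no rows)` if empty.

All year values: [1989, 2014, 2023, 2013, 1978, 2010, 2002, 2015, 2015].
COUNT(year) counts non-NULL values → 9.

9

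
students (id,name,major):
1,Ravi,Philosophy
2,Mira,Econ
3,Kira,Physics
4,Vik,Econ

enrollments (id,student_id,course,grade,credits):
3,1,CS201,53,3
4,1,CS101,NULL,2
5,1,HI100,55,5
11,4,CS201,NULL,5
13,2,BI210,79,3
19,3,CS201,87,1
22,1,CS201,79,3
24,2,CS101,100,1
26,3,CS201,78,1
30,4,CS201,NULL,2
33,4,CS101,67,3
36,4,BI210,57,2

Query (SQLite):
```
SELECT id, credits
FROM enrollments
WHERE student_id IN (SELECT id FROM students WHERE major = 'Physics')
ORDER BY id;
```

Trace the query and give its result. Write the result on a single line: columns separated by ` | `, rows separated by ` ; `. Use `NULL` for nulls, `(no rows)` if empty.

Inner query: students.id where major = 'Physics'.
Outer: keep enrollments rows whose student_id is in that set.
Inner query → {3}

19 | 1 ; 26 | 1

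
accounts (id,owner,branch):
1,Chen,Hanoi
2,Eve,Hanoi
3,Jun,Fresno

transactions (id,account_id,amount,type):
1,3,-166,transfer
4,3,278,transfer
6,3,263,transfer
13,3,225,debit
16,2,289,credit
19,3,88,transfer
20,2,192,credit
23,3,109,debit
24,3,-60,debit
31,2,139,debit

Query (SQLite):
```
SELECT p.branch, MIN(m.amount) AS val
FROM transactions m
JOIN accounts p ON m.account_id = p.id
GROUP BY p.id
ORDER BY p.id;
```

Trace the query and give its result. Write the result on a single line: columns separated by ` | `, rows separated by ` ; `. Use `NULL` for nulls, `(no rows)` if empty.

Join each transactions row to its accounts via account_id.
Group joined rows by accounts.id; compute MIN(m.amount) per group.
  2: ids {16, 20, 31} → MIN(m.amount)=139
  3: ids {1, 4, 6, 13, 19, 23, 24} → MIN(m.amount)=-166

Hanoi | 139 ; Fresno | -166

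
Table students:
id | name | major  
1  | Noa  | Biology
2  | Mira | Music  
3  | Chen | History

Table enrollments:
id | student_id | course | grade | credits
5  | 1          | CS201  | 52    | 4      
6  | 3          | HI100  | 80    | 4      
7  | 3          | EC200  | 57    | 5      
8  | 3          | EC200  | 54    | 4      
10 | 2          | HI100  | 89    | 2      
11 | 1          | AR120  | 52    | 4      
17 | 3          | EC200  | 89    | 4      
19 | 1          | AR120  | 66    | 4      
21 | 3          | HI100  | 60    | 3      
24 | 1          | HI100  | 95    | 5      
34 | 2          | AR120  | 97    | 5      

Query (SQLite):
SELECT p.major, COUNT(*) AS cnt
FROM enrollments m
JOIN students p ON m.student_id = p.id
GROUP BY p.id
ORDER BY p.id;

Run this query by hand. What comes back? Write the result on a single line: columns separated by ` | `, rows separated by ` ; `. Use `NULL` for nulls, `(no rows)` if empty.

Biology | 4 ; Music | 2 ; History | 5

Join each enrollments row to its students via student_id.
Group joined rows by students.id; compute COUNT(*) per group.
  1: ids {5, 11, 19, 24} → COUNT(*)=4
  2: ids {10, 34} → COUNT(*)=2
  3: ids {6, 7, 8, 17, 21} → COUNT(*)=5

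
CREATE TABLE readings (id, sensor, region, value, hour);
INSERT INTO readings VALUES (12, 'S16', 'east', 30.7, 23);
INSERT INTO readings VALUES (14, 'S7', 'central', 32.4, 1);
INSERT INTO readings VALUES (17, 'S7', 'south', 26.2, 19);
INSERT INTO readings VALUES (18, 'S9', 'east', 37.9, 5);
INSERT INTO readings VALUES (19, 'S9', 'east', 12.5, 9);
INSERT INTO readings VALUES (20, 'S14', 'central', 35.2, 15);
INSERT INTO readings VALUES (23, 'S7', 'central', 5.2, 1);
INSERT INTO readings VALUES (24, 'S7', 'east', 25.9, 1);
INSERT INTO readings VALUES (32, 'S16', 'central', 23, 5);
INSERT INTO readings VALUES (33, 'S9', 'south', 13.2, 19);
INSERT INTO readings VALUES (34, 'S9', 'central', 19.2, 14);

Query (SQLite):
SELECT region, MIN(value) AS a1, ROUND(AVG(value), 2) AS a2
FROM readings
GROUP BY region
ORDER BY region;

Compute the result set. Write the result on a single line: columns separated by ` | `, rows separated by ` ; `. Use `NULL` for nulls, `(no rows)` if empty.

central | 5.2 | 23 ; east | 12.5 | 26.75 ; south | 13.2 | 19.7

Group readings by region.
Per group compute: MIN(value), ROUND(AVG(value), 2).
  central: ids {14, 20, 23, 32, 34} → MIN(value)=5.2, ROUND(AVG(value), 2)=23
  east: ids {12, 18, 19, 24} → MIN(value)=12.5, ROUND(AVG(value), 2)=26.75
  south: ids {17, 33} → MIN(value)=13.2, ROUND(AVG(value), 2)=19.7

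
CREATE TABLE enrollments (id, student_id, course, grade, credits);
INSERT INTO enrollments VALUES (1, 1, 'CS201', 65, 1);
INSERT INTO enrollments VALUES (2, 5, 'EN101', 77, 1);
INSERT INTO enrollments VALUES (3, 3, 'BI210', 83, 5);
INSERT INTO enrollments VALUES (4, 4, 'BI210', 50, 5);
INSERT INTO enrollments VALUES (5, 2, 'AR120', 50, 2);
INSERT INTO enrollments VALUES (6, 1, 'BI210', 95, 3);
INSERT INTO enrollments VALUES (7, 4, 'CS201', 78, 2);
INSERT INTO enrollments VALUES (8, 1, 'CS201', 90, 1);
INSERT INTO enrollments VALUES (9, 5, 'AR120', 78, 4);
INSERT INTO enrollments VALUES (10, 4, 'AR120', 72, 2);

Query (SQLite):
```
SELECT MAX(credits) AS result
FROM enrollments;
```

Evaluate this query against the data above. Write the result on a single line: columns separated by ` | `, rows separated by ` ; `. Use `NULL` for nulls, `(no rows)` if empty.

5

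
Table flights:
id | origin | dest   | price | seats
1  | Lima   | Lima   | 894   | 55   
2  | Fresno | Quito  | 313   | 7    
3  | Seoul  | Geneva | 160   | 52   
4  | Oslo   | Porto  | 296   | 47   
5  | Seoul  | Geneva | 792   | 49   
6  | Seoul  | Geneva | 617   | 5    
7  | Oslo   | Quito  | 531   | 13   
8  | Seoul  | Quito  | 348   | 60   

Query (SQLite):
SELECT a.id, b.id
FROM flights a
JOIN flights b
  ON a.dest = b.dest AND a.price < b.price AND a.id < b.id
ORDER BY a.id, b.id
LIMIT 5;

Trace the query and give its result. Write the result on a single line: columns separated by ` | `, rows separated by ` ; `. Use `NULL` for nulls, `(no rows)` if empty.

Pairs (a,b) with same dest, a.price < b.price, a.id < b.id.
dest groups: Geneva:{3,5,6} Lima:{1} Porto:{4} Quito:{2,7,8}
Ordered by (a.id, b.id); first 5.

2 | 7 ; 2 | 8 ; 3 | 5 ; 3 | 6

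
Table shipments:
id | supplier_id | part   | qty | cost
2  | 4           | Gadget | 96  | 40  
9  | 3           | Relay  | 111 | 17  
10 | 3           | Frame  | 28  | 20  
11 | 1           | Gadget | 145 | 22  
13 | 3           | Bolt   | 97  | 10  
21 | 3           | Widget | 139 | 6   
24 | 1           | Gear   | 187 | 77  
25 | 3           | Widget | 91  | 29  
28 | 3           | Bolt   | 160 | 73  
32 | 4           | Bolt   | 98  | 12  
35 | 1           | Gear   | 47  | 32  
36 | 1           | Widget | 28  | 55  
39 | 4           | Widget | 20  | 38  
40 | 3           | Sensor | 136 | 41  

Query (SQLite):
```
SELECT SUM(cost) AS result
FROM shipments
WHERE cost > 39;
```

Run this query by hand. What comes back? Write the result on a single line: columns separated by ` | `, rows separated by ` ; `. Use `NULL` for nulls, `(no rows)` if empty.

286

Rows where cost > 39 → cost values: [40, 77, 73, 55, 41].
SUM of non-NULL values = 286.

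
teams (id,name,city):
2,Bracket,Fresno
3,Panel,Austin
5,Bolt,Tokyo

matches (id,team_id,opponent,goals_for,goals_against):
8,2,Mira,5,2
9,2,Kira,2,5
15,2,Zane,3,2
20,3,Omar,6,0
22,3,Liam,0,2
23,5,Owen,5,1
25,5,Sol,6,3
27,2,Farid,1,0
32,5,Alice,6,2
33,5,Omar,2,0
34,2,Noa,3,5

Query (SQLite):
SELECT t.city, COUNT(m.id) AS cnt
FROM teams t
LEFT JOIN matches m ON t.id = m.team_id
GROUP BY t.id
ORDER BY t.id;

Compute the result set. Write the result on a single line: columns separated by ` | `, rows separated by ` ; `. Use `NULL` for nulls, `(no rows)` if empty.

LEFT JOIN keeps every teams row; unmatched ones get NULL for matches columns.
Group by teams.id and compute COUNT(m.id). COUNT(col) of an all-NULL group is 0.
  2: ids {8, 9, 15, 27, 34} → COUNT(m.id)=5
  3: ids {20, 22} → COUNT(m.id)=2
  5: ids {23, 25, 32, 33} → COUNT(m.id)=4

Fresno | 5 ; Austin | 2 ; Tokyo | 4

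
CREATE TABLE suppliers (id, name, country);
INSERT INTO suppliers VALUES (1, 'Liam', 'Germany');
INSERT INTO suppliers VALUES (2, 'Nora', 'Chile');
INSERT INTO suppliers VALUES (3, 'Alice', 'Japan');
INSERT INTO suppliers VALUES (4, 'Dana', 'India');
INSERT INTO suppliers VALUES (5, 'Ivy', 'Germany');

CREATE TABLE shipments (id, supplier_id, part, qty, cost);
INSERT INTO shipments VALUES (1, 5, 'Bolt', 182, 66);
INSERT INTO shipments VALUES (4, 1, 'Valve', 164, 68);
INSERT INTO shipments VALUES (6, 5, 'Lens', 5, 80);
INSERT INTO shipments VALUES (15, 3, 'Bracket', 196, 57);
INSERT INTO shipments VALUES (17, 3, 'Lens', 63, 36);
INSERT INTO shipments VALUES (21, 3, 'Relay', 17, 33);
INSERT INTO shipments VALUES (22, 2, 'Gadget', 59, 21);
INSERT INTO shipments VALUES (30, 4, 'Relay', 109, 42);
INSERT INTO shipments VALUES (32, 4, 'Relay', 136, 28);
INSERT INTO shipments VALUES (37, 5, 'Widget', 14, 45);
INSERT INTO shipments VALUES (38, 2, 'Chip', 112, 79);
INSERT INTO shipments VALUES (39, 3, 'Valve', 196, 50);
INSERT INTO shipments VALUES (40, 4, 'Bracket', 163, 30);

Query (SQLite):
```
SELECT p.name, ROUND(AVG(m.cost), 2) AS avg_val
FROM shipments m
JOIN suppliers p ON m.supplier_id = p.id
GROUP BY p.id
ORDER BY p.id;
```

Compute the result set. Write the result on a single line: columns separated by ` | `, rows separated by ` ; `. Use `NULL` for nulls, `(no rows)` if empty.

Liam | 68 ; Nora | 50 ; Alice | 44 ; Dana | 33.33 ; Ivy | 63.67

Join each shipments row to its suppliers via supplier_id.
Group joined rows by suppliers.id; compute ROUND(AVG(m.cost), 2) per group.
  1: ids {4} → ROUND(AVG(m.cost), 2)=68
  2: ids {22, 38} → ROUND(AVG(m.cost), 2)=50
  3: ids {15, 17, 21, 39} → ROUND(AVG(m.cost), 2)=44
  4: ids {30, 32, 40} → ROUND(AVG(m.cost), 2)=33.33
  5: ids {1, 6, 37} → ROUND(AVG(m.cost), 2)=63.67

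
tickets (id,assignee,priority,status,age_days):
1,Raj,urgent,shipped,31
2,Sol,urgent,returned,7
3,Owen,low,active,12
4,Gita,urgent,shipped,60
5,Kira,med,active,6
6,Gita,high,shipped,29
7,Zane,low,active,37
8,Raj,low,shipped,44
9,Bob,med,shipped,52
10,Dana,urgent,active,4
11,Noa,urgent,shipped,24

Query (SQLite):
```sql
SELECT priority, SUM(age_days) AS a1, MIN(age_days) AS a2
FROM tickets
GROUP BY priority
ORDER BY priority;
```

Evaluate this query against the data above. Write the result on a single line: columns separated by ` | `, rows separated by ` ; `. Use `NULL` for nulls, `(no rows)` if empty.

high | 29 | 29 ; low | 93 | 12 ; med | 58 | 6 ; urgent | 126 | 4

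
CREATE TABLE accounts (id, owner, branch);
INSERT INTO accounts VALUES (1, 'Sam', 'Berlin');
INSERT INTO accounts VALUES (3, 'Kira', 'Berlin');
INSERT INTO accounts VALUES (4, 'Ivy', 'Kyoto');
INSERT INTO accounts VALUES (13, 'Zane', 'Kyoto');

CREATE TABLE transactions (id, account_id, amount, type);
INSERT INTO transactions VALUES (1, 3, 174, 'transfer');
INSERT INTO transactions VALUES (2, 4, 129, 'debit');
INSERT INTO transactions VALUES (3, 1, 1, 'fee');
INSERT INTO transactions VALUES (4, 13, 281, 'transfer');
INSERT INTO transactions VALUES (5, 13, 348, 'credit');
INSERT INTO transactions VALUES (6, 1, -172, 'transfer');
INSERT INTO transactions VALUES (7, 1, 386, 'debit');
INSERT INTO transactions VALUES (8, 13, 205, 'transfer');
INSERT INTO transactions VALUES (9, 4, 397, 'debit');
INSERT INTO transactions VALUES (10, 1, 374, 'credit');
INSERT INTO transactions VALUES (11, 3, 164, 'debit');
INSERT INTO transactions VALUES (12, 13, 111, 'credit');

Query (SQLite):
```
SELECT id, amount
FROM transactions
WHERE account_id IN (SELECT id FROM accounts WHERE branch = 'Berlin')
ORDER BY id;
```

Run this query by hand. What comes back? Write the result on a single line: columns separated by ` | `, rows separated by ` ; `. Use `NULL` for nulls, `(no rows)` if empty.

Inner query: accounts.id where branch = 'Berlin'.
Outer: keep transactions rows whose account_id is in that set.
Inner query → {1, 3}

1 | 174 ; 3 | 1 ; 6 | -172 ; 7 | 386 ; 10 | 374 ; 11 | 164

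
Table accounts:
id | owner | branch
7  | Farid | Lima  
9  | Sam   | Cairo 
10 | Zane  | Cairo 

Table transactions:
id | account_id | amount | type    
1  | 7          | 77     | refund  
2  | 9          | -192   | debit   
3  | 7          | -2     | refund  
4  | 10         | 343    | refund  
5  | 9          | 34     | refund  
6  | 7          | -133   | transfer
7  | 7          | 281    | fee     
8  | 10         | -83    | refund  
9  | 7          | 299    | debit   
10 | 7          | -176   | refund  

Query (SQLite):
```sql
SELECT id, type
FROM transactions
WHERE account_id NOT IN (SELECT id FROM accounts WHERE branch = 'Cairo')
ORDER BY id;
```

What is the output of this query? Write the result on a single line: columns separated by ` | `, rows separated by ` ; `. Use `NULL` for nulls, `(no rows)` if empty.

1 | refund ; 3 | refund ; 6 | transfer ; 7 | fee ; 9 | debit ; 10 | refund

Inner query: accounts.id where branch = 'Cairo'.
Outer: keep transactions rows whose account_id is not in that set.
Inner query → {9, 10}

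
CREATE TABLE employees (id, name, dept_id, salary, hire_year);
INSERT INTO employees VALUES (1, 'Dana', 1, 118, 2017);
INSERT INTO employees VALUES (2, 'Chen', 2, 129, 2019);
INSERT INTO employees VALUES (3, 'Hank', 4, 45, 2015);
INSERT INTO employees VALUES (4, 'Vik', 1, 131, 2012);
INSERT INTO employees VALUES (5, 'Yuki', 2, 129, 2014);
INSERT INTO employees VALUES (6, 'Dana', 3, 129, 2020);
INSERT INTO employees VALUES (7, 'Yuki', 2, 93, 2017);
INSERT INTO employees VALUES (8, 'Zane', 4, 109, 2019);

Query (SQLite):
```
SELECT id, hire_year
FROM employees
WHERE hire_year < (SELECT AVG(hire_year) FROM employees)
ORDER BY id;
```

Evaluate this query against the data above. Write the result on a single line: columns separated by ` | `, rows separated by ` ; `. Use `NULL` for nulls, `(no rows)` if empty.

3 | 2015 ; 4 | 2012 ; 5 | 2014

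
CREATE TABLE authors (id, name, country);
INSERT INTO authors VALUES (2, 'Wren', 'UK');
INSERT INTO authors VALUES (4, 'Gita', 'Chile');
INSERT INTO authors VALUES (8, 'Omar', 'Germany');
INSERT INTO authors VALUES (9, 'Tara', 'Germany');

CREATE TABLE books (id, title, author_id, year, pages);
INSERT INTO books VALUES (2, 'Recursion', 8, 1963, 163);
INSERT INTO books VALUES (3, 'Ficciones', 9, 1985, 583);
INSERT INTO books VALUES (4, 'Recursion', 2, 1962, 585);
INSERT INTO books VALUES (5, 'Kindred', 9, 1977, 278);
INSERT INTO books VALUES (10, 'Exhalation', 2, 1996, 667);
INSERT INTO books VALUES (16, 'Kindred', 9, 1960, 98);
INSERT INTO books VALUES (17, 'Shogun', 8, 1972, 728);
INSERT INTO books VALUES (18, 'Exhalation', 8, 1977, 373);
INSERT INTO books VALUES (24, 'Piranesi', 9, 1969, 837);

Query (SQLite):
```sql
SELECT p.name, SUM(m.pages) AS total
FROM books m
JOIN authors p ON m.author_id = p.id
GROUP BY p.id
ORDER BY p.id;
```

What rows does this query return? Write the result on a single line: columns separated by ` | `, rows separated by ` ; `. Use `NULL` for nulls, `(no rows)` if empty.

Join each books row to its authors via author_id.
Group joined rows by authors.id; compute SUM(m.pages) per group.
  2: ids {4, 10} → SUM(m.pages)=1252
  8: ids {2, 17, 18} → SUM(m.pages)=1264
  9: ids {3, 5, 16, 24} → SUM(m.pages)=1796

Wren | 1252 ; Omar | 1264 ; Tara | 1796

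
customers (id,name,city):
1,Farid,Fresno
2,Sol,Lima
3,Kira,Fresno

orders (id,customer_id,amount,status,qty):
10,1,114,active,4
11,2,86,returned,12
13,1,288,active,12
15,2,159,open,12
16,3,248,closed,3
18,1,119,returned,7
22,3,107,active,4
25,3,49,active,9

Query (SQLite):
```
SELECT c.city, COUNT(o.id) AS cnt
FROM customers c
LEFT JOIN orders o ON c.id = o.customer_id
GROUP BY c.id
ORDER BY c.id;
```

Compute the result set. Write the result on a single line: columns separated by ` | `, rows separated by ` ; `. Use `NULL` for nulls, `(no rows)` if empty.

Fresno | 3 ; Lima | 2 ; Fresno | 3

LEFT JOIN keeps every customers row; unmatched ones get NULL for orders columns.
Group by customers.id and compute COUNT(o.id). COUNT(col) of an all-NULL group is 0.
  1: ids {10, 13, 18} → COUNT(o.id)=3
  2: ids {11, 15} → COUNT(o.id)=2
  3: ids {16, 22, 25} → COUNT(o.id)=3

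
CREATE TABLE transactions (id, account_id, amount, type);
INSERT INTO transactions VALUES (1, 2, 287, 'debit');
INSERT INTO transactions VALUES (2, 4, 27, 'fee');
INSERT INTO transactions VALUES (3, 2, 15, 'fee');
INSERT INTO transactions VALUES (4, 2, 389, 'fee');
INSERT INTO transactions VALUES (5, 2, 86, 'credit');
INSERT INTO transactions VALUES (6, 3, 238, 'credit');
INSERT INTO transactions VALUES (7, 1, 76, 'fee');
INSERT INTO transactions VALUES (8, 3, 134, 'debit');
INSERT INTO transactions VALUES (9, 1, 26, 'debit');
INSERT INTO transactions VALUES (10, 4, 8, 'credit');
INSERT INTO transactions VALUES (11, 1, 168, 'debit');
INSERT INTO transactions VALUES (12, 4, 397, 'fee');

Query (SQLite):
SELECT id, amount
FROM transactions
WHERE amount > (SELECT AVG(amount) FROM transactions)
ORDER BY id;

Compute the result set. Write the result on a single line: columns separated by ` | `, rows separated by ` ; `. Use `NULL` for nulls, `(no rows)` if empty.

Scalar subquery: AVG(amount) over all transactions rows = 154.25.
Keep rows where amount > that value.

1 | 287 ; 4 | 389 ; 6 | 238 ; 11 | 168 ; 12 | 397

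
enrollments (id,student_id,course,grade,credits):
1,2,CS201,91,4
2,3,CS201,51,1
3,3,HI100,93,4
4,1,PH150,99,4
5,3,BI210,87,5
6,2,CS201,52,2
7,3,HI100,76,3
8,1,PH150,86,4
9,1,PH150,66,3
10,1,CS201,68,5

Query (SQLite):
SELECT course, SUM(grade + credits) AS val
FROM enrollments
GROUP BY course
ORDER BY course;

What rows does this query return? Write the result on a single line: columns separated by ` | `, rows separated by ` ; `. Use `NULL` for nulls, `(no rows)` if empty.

For each row compute grade + credits.
Group by course; take SUM of the expression per group.
  BI210: ids {5} → SUM(grade + credits)=92
  CS201: ids {1, 2, 6, 10} → SUM(grade + credits)=274
  HI100: ids {3, 7} → SUM(grade + credits)=176
  PH150: ids {4, 8, 9} → SUM(grade + credits)=262

BI210 | 92 ; CS201 | 274 ; HI100 | 176 ; PH150 | 262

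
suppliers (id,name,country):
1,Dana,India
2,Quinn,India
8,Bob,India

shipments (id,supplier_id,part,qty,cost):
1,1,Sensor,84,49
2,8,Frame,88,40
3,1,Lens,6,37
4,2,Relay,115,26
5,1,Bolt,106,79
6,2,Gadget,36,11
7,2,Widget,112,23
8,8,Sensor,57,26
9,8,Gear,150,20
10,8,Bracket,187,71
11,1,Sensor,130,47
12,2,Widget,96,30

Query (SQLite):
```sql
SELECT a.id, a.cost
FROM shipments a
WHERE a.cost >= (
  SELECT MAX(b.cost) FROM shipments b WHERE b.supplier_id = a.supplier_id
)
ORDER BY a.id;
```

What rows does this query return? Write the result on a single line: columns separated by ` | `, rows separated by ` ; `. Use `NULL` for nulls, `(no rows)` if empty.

For each shipments row a, compute MAX(cost) over rows sharing a.supplier_id.
Keep row a if a.cost >= that per-group MAX.
  supplier_id=1: MAX(cost) = 79
  supplier_id=2: MAX(cost) = 30
  supplier_id=8: MAX(cost) = 71

5 | 79 ; 10 | 71 ; 12 | 30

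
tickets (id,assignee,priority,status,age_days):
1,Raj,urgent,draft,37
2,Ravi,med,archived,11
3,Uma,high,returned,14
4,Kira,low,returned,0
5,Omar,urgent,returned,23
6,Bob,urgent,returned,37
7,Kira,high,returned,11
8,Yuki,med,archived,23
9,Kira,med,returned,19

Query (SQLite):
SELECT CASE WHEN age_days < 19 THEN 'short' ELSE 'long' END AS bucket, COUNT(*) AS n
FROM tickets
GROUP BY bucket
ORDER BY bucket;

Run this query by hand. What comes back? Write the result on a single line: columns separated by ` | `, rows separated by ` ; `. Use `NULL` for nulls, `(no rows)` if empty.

long | 5 ; short | 4

Bucket rows by age_days < 19 → 'short' else 'long'; count each bucket.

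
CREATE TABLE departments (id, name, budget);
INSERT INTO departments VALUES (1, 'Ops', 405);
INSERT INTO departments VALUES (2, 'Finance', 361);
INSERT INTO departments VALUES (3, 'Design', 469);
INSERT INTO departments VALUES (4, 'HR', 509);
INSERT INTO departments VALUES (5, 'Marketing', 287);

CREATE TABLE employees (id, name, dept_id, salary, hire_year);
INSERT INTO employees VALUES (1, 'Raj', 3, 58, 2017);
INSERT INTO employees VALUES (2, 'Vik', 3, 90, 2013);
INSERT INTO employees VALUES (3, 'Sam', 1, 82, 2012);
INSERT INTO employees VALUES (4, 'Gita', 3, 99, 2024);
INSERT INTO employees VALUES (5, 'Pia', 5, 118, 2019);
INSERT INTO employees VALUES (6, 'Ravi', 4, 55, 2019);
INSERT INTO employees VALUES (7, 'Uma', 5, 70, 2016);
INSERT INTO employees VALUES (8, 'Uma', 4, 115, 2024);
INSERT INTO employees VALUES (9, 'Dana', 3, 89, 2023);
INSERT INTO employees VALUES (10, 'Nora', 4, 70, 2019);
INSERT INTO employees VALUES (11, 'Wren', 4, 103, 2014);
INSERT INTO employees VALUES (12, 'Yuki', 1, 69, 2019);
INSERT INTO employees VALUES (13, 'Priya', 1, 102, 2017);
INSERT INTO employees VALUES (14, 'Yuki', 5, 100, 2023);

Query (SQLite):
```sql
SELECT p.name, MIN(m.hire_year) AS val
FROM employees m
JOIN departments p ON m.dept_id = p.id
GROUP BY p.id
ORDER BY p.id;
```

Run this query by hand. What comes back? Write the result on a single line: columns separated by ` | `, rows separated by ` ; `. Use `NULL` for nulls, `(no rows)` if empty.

Join each employees row to its departments via dept_id.
Group joined rows by departments.id; compute MIN(m.hire_year) per group.
  1: ids {3, 12, 13} → MIN(m.hire_year)=2012
  3: ids {1, 2, 4, 9} → MIN(m.hire_year)=2013
  4: ids {6, 8, 10, 11} → MIN(m.hire_year)=2014
  5: ids {5, 7, 14} → MIN(m.hire_year)=2016

Ops | 2012 ; Design | 2013 ; HR | 2014 ; Marketing | 2016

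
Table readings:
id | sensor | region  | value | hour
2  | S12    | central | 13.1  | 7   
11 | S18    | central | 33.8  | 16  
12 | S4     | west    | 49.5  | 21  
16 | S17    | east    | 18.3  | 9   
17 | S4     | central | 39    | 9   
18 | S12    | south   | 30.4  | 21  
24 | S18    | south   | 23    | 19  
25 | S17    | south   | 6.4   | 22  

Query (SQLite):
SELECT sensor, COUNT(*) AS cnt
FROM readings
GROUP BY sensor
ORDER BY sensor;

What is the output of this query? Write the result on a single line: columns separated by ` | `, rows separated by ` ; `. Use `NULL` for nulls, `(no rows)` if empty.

S12 | 2 ; S17 | 2 ; S18 | 2 ; S4 | 2

Partition readings by sensor; compute COUNT(*) within each group.
  S12: ids {2, 18} → COUNT(*)=2
  S17: ids {16, 25} → COUNT(*)=2
  S18: ids {11, 24} → COUNT(*)=2
  S4: ids {12, 17} → COUNT(*)=2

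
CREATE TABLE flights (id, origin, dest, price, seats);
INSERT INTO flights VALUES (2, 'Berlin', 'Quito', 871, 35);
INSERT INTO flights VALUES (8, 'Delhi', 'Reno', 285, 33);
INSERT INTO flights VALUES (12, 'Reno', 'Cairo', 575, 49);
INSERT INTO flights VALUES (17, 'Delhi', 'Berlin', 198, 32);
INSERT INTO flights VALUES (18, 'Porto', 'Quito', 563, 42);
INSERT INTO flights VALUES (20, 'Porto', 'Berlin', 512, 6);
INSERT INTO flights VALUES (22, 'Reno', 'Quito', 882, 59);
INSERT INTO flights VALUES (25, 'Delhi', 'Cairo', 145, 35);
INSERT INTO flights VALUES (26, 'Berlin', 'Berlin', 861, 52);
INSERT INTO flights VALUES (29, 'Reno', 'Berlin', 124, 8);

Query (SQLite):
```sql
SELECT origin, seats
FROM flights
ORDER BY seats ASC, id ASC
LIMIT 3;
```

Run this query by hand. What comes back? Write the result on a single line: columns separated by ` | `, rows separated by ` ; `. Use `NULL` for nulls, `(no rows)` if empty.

Porto | 6 ; Reno | 8 ; Delhi | 32

Sort by seats asc, tiebreak id asc: (6, id=20), (8, id=29), (32, id=17), (33, id=8), (35, id=2), (35, id=25) …. Take first 3.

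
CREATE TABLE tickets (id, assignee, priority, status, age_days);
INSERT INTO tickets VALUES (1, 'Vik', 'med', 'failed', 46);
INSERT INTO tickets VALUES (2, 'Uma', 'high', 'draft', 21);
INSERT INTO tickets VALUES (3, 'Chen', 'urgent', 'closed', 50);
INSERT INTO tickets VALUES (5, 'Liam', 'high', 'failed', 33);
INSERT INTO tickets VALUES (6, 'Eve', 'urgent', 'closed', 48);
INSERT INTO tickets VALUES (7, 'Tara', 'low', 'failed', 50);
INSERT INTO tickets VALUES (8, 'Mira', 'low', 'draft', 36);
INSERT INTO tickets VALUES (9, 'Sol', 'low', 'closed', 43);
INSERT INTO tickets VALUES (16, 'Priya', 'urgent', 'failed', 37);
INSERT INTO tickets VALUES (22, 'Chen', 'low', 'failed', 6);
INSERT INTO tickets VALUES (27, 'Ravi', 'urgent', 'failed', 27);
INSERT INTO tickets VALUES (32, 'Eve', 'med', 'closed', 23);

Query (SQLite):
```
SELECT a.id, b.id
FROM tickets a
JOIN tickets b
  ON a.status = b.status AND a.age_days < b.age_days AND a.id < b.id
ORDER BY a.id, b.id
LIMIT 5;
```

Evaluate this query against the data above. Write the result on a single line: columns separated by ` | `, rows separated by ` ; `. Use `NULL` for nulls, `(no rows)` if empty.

1 | 7 ; 2 | 8 ; 5 | 7 ; 5 | 16 ; 22 | 27

Pairs (a,b) with same status, a.age_days < b.age_days, a.id < b.id.
status groups: closed:{3,6,9,32} draft:{2,8} failed:{1,5,7,16,22,27}
Ordered by (a.id, b.id); first 5.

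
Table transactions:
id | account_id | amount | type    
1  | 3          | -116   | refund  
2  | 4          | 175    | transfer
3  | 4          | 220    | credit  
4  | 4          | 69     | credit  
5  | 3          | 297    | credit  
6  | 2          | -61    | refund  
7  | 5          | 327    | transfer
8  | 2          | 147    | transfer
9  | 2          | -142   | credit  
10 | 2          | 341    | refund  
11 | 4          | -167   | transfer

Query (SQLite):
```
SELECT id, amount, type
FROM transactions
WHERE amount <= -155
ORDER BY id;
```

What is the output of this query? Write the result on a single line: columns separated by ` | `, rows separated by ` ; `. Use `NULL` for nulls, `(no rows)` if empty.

11 | -167 | transfer

amount <= -155: ids {11}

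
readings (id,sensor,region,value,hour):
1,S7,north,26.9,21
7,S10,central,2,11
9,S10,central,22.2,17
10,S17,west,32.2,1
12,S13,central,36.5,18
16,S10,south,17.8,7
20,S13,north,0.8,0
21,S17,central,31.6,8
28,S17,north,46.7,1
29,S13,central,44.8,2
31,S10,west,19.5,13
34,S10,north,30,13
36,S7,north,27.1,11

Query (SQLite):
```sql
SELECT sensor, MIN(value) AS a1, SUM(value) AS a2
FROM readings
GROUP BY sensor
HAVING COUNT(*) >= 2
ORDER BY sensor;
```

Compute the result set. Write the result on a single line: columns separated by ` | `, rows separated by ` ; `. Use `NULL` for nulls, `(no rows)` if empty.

Group readings by sensor.
Per group compute: MIN(value), SUM(value).
HAVING: drop groups with fewer than 2 rows.
  S10: ids {7, 9, 16, 31, 34} → MIN(value)=2, SUM(value)=91.5
  S13: ids {12, 20, 29} → MIN(value)=0.8, SUM(value)=82.1
  S17: ids {10, 21, 28} → MIN(value)=31.6, SUM(value)=110.5
  S7: ids {1, 36} → MIN(value)=26.9, SUM(value)=54

S10 | 2 | 91.5 ; S13 | 0.8 | 82.1 ; S17 | 31.6 | 110.5 ; S7 | 26.9 | 54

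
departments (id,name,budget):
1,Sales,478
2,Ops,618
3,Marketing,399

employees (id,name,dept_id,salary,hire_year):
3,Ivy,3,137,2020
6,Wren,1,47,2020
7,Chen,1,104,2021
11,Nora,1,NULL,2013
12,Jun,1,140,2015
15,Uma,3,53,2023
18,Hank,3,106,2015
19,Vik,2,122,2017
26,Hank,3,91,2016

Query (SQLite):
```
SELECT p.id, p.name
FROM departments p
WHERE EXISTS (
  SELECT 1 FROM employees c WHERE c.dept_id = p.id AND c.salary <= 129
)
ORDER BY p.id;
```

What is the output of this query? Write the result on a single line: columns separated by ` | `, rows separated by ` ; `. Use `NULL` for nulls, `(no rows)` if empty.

1 | Sales ; 2 | Ops ; 3 | Marketing

For each departments row, check whether any employees with matching dept_id has salary <= 129.
Keep rows where that is true.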